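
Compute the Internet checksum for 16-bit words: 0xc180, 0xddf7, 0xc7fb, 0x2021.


Sum all words (with carry folding):
+ 0xc180 = 0xc180
+ 0xddf7 = 0x9f78
+ 0xc7fb = 0x6774
+ 0x2021 = 0x8795
One's complement: ~0x8795
Checksum = 0x786a


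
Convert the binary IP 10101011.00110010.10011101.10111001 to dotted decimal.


10101011 = 171
00110010 = 50
10011101 = 157
10111001 = 185
IP: 171.50.157.185


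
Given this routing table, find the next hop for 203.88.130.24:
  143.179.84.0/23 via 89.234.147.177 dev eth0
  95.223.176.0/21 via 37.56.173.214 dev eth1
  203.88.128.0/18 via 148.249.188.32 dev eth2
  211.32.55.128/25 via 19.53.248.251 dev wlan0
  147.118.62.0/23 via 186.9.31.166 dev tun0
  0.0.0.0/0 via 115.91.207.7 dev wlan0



Longest prefix match for 203.88.130.24:
  /23 143.179.84.0: no
  /21 95.223.176.0: no
  /18 203.88.128.0: MATCH
  /25 211.32.55.128: no
  /23 147.118.62.0: no
  /0 0.0.0.0: MATCH
Selected: next-hop 148.249.188.32 via eth2 (matched /18)


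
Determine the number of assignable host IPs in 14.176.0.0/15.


Host bits = 32 - 15 = 17
Total addresses = 2^17 = 131072
Usable = total - 2 (network and broadcast)
Usable hosts: 131070


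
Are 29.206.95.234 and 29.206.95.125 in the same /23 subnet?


Mask: 255.255.254.0
29.206.95.234 AND mask = 29.206.94.0
29.206.95.125 AND mask = 29.206.94.0
Yes, same subnet (29.206.94.0)


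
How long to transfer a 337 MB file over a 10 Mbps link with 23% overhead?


Effective throughput = 10 * (1 - 23/100) = 7.7 Mbps
File size in Mb = 337 * 8 = 2696 Mb
Time = 2696 / 7.7
Time = 350.1299 seconds


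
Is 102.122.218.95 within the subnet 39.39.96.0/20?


Subnet network: 39.39.96.0
Test IP AND mask: 102.122.208.0
No, 102.122.218.95 is not in 39.39.96.0/20


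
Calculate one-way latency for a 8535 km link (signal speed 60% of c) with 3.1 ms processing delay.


Speed = 0.6 * 3e5 km/s = 180000 km/s
Propagation delay = 8535 / 180000 = 0.0474 s = 47.4167 ms
Processing delay = 3.1 ms
Total one-way latency = 50.5167 ms


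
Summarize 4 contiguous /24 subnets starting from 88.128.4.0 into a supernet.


Original prefix: /24
Number of subnets: 4 = 2^2
New prefix = 24 - 2 = 22
Supernet: 88.128.4.0/22


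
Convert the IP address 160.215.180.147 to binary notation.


160 = 10100000
215 = 11010111
180 = 10110100
147 = 10010011
Binary: 10100000.11010111.10110100.10010011


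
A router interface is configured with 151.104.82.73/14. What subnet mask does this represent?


/14 means 14 network bits, 18 host bits
Binary: 11111111111111000000000000000000
Mask: 255.252.0.0


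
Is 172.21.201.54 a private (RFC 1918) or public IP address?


RFC 1918 private ranges:
  10.0.0.0/8 (10.0.0.0 - 10.255.255.255)
  172.16.0.0/12 (172.16.0.0 - 172.31.255.255)
  192.168.0.0/16 (192.168.0.0 - 192.168.255.255)
Private (in 172.16.0.0/12)


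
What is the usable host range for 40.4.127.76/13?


Network: 40.0.0.0
Broadcast: 40.7.255.255
First usable = network + 1
Last usable = broadcast - 1
Range: 40.0.0.1 to 40.7.255.254


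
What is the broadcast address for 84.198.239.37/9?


Network: 84.128.0.0/9
Host bits = 23
Set all host bits to 1:
Broadcast: 84.255.255.255


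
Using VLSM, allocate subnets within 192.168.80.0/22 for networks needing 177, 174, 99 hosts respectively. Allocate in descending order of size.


177 hosts -> /24 (254 usable): 192.168.80.0/24
174 hosts -> /24 (254 usable): 192.168.81.0/24
99 hosts -> /25 (126 usable): 192.168.82.0/25
Allocation: 192.168.80.0/24 (177 hosts, 254 usable); 192.168.81.0/24 (174 hosts, 254 usable); 192.168.82.0/25 (99 hosts, 126 usable)


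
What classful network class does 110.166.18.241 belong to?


First octet: 110
Binary: 01101110
0xxxxxxx -> Class A (1-126)
Class A, default mask 255.0.0.0 (/8)


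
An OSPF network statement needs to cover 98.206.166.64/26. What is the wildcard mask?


Subnet mask: 255.255.255.192
Wildcard = 255.255.255.255 - subnet mask
255 - 255 = 0
255 - 255 = 0
255 - 255 = 0
255 - 192 = 63
Wildcard: 0.0.0.63


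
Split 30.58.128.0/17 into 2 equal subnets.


New prefix = 17 + 1 = 18
Each subnet has 16384 addresses
  30.58.128.0/18
  30.58.192.0/18
Subnets: 30.58.128.0/18, 30.58.192.0/18


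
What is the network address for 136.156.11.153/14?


IP:   10001000.10011100.00001011.10011001
Mask: 11111111.11111100.00000000.00000000
AND operation:
Net:  10001000.10011100.00000000.00000000
Network: 136.156.0.0/14


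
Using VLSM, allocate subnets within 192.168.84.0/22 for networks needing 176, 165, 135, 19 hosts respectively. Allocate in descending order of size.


176 hosts -> /24 (254 usable): 192.168.84.0/24
165 hosts -> /24 (254 usable): 192.168.85.0/24
135 hosts -> /24 (254 usable): 192.168.86.0/24
19 hosts -> /27 (30 usable): 192.168.87.0/27
Allocation: 192.168.84.0/24 (176 hosts, 254 usable); 192.168.85.0/24 (165 hosts, 254 usable); 192.168.86.0/24 (135 hosts, 254 usable); 192.168.87.0/27 (19 hosts, 30 usable)


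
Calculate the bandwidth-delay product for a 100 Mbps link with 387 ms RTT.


BDP = bandwidth * RTT
= 100 Mbps * 387 ms
= 100 * 1e6 * 387 / 1000 bits
= 38700000 bits
= 4837500 bytes
= 4724.1211 KB
BDP = 38700000 bits (4837500 bytes)


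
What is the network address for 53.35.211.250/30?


IP:   00110101.00100011.11010011.11111010
Mask: 11111111.11111111.11111111.11111100
AND operation:
Net:  00110101.00100011.11010011.11111000
Network: 53.35.211.248/30


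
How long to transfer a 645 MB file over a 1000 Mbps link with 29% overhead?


Effective throughput = 1000 * (1 - 29/100) = 710 Mbps
File size in Mb = 645 * 8 = 5160 Mb
Time = 5160 / 710
Time = 7.2676 seconds


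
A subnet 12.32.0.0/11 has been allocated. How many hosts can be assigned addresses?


Host bits = 32 - 11 = 21
Total addresses = 2^21 = 2097152
Usable = total - 2 (network and broadcast)
Usable hosts: 2097150


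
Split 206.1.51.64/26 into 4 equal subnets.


New prefix = 26 + 2 = 28
Each subnet has 16 addresses
  206.1.51.64/28
  206.1.51.80/28
  206.1.51.96/28
  206.1.51.112/28
Subnets: 206.1.51.64/28, 206.1.51.80/28, 206.1.51.96/28, 206.1.51.112/28


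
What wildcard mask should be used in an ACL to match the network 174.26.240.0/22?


Subnet mask: 255.255.252.0
Wildcard = 255.255.255.255 - subnet mask
255 - 255 = 0
255 - 255 = 0
255 - 252 = 3
255 - 0 = 255
Wildcard: 0.0.3.255


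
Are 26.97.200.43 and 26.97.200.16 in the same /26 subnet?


Mask: 255.255.255.192
26.97.200.43 AND mask = 26.97.200.0
26.97.200.16 AND mask = 26.97.200.0
Yes, same subnet (26.97.200.0)


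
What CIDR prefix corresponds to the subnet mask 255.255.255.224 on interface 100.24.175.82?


Binary: 11111111.11111111.11111111.11100000
Count leading 1s
Prefix: /27


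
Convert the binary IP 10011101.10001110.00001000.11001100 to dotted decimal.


10011101 = 157
10001110 = 142
00001000 = 8
11001100 = 204
IP: 157.142.8.204


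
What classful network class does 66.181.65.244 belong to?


First octet: 66
Binary: 01000010
0xxxxxxx -> Class A (1-126)
Class A, default mask 255.0.0.0 (/8)


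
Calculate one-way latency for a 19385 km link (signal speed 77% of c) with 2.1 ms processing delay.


Speed = 0.77 * 3e5 km/s = 231000 km/s
Propagation delay = 19385 / 231000 = 0.0839 s = 83.9177 ms
Processing delay = 2.1 ms
Total one-way latency = 86.0177 ms


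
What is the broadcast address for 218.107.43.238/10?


Network: 218.64.0.0/10
Host bits = 22
Set all host bits to 1:
Broadcast: 218.127.255.255


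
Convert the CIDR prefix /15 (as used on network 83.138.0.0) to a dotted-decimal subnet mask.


/15 means 15 network bits, 17 host bits
Binary: 11111111111111100000000000000000
Mask: 255.254.0.0


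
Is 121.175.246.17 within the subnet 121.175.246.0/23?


Subnet network: 121.175.246.0
Test IP AND mask: 121.175.246.0
Yes, 121.175.246.17 is in 121.175.246.0/23


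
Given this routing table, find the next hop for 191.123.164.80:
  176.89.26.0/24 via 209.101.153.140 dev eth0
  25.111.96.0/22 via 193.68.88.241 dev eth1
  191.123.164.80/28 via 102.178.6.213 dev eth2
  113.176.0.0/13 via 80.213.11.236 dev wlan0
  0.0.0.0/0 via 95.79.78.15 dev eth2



Longest prefix match for 191.123.164.80:
  /24 176.89.26.0: no
  /22 25.111.96.0: no
  /28 191.123.164.80: MATCH
  /13 113.176.0.0: no
  /0 0.0.0.0: MATCH
Selected: next-hop 102.178.6.213 via eth2 (matched /28)


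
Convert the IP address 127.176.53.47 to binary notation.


127 = 01111111
176 = 10110000
53 = 00110101
47 = 00101111
Binary: 01111111.10110000.00110101.00101111


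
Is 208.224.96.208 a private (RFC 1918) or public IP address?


RFC 1918 private ranges:
  10.0.0.0/8 (10.0.0.0 - 10.255.255.255)
  172.16.0.0/12 (172.16.0.0 - 172.31.255.255)
  192.168.0.0/16 (192.168.0.0 - 192.168.255.255)
Public (not in any RFC 1918 range)


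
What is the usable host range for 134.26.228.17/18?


Network: 134.26.192.0
Broadcast: 134.26.255.255
First usable = network + 1
Last usable = broadcast - 1
Range: 134.26.192.1 to 134.26.255.254


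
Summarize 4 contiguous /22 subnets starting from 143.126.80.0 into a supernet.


Original prefix: /22
Number of subnets: 4 = 2^2
New prefix = 22 - 2 = 20
Supernet: 143.126.80.0/20


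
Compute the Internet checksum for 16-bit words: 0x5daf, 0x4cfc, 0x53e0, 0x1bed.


Sum all words (with carry folding):
+ 0x5daf = 0x5daf
+ 0x4cfc = 0xaaab
+ 0x53e0 = 0xfe8b
+ 0x1bed = 0x1a79
One's complement: ~0x1a79
Checksum = 0xe586


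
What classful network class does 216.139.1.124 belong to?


First octet: 216
Binary: 11011000
110xxxxx -> Class C (192-223)
Class C, default mask 255.255.255.0 (/24)


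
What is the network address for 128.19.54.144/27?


IP:   10000000.00010011.00110110.10010000
Mask: 11111111.11111111.11111111.11100000
AND operation:
Net:  10000000.00010011.00110110.10000000
Network: 128.19.54.128/27


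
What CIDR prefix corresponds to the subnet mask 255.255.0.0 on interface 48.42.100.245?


Binary: 11111111.11111111.00000000.00000000
Count leading 1s
Prefix: /16


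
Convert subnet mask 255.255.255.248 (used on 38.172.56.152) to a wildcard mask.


Subnet mask: 255.255.255.248
Wildcard = 255.255.255.255 - subnet mask
255 - 255 = 0
255 - 255 = 0
255 - 255 = 0
255 - 248 = 7
Wildcard: 0.0.0.7


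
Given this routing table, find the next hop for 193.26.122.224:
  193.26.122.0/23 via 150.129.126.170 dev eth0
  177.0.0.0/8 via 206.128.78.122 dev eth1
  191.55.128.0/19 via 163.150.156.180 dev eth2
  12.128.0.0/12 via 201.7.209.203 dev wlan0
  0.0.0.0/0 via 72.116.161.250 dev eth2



Longest prefix match for 193.26.122.224:
  /23 193.26.122.0: MATCH
  /8 177.0.0.0: no
  /19 191.55.128.0: no
  /12 12.128.0.0: no
  /0 0.0.0.0: MATCH
Selected: next-hop 150.129.126.170 via eth0 (matched /23)


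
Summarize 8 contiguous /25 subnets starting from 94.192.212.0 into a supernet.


Original prefix: /25
Number of subnets: 8 = 2^3
New prefix = 25 - 3 = 22
Supernet: 94.192.212.0/22


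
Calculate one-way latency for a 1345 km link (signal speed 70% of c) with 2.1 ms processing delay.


Speed = 0.7 * 3e5 km/s = 210000 km/s
Propagation delay = 1345 / 210000 = 0.0064 s = 6.4048 ms
Processing delay = 2.1 ms
Total one-way latency = 8.5048 ms


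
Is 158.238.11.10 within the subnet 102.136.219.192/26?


Subnet network: 102.136.219.192
Test IP AND mask: 158.238.11.0
No, 158.238.11.10 is not in 102.136.219.192/26


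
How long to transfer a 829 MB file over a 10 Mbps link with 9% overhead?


Effective throughput = 10 * (1 - 9/100) = 9.1 Mbps
File size in Mb = 829 * 8 = 6632 Mb
Time = 6632 / 9.1
Time = 728.7912 seconds


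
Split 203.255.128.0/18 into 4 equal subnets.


New prefix = 18 + 2 = 20
Each subnet has 4096 addresses
  203.255.128.0/20
  203.255.144.0/20
  203.255.160.0/20
  203.255.176.0/20
Subnets: 203.255.128.0/20, 203.255.144.0/20, 203.255.160.0/20, 203.255.176.0/20


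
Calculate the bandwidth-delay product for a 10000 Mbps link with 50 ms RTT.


BDP = bandwidth * RTT
= 10000 Mbps * 50 ms
= 10000 * 1e6 * 50 / 1000 bits
= 500000000 bits
= 62500000 bytes
= 61035.1562 KB
BDP = 500000000 bits (62500000 bytes)


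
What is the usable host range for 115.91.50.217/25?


Network: 115.91.50.128
Broadcast: 115.91.50.255
First usable = network + 1
Last usable = broadcast - 1
Range: 115.91.50.129 to 115.91.50.254


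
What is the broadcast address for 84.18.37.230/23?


Network: 84.18.36.0/23
Host bits = 9
Set all host bits to 1:
Broadcast: 84.18.37.255


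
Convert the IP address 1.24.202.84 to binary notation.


1 = 00000001
24 = 00011000
202 = 11001010
84 = 01010100
Binary: 00000001.00011000.11001010.01010100


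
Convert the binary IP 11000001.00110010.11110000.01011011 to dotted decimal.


11000001 = 193
00110010 = 50
11110000 = 240
01011011 = 91
IP: 193.50.240.91


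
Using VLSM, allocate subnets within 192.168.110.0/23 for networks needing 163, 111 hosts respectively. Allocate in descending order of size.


163 hosts -> /24 (254 usable): 192.168.110.0/24
111 hosts -> /25 (126 usable): 192.168.111.0/25
Allocation: 192.168.110.0/24 (163 hosts, 254 usable); 192.168.111.0/25 (111 hosts, 126 usable)


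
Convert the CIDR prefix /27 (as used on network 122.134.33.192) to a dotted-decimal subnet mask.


/27 means 27 network bits, 5 host bits
Binary: 11111111111111111111111111100000
Mask: 255.255.255.224


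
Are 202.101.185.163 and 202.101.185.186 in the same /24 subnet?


Mask: 255.255.255.0
202.101.185.163 AND mask = 202.101.185.0
202.101.185.186 AND mask = 202.101.185.0
Yes, same subnet (202.101.185.0)


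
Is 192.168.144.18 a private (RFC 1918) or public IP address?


RFC 1918 private ranges:
  10.0.0.0/8 (10.0.0.0 - 10.255.255.255)
  172.16.0.0/12 (172.16.0.0 - 172.31.255.255)
  192.168.0.0/16 (192.168.0.0 - 192.168.255.255)
Private (in 192.168.0.0/16)


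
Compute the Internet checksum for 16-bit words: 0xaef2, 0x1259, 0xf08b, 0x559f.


Sum all words (with carry folding):
+ 0xaef2 = 0xaef2
+ 0x1259 = 0xc14b
+ 0xf08b = 0xb1d7
+ 0x559f = 0x0777
One's complement: ~0x0777
Checksum = 0xf888


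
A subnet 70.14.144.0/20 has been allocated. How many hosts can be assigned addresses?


Host bits = 32 - 20 = 12
Total addresses = 2^12 = 4096
Usable = total - 2 (network and broadcast)
Usable hosts: 4094


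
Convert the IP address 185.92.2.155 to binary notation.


185 = 10111001
92 = 01011100
2 = 00000010
155 = 10011011
Binary: 10111001.01011100.00000010.10011011


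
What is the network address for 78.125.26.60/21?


IP:   01001110.01111101.00011010.00111100
Mask: 11111111.11111111.11111000.00000000
AND operation:
Net:  01001110.01111101.00011000.00000000
Network: 78.125.24.0/21


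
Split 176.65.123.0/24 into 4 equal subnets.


New prefix = 24 + 2 = 26
Each subnet has 64 addresses
  176.65.123.0/26
  176.65.123.64/26
  176.65.123.128/26
  176.65.123.192/26
Subnets: 176.65.123.0/26, 176.65.123.64/26, 176.65.123.128/26, 176.65.123.192/26


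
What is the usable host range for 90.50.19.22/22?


Network: 90.50.16.0
Broadcast: 90.50.19.255
First usable = network + 1
Last usable = broadcast - 1
Range: 90.50.16.1 to 90.50.19.254


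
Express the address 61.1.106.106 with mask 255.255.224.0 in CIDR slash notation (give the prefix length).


Binary: 11111111.11111111.11100000.00000000
Count leading 1s
Prefix: /19


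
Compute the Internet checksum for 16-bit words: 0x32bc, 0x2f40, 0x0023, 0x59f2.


Sum all words (with carry folding):
+ 0x32bc = 0x32bc
+ 0x2f40 = 0x61fc
+ 0x0023 = 0x621f
+ 0x59f2 = 0xbc11
One's complement: ~0xbc11
Checksum = 0x43ee


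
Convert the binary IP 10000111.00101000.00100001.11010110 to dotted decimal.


10000111 = 135
00101000 = 40
00100001 = 33
11010110 = 214
IP: 135.40.33.214


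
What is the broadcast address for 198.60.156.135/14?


Network: 198.60.0.0/14
Host bits = 18
Set all host bits to 1:
Broadcast: 198.63.255.255


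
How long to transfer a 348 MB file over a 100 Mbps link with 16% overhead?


Effective throughput = 100 * (1 - 16/100) = 84 Mbps
File size in Mb = 348 * 8 = 2784 Mb
Time = 2784 / 84
Time = 33.1429 seconds


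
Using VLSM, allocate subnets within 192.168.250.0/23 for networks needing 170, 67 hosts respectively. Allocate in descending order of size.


170 hosts -> /24 (254 usable): 192.168.250.0/24
67 hosts -> /25 (126 usable): 192.168.251.0/25
Allocation: 192.168.250.0/24 (170 hosts, 254 usable); 192.168.251.0/25 (67 hosts, 126 usable)


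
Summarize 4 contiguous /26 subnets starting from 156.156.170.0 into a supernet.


Original prefix: /26
Number of subnets: 4 = 2^2
New prefix = 26 - 2 = 24
Supernet: 156.156.170.0/24


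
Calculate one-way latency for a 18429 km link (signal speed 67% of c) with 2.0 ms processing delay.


Speed = 0.67 * 3e5 km/s = 201000 km/s
Propagation delay = 18429 / 201000 = 0.0917 s = 91.6866 ms
Processing delay = 2.0 ms
Total one-way latency = 93.6866 ms


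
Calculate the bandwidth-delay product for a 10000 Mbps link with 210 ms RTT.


BDP = bandwidth * RTT
= 10000 Mbps * 210 ms
= 10000 * 1e6 * 210 / 1000 bits
= 2100000000 bits
= 262500000 bytes
= 256347.6562 KB
BDP = 2100000000 bits (262500000 bytes)


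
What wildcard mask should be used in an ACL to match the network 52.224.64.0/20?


Subnet mask: 255.255.240.0
Wildcard = 255.255.255.255 - subnet mask
255 - 255 = 0
255 - 255 = 0
255 - 240 = 15
255 - 0 = 255
Wildcard: 0.0.15.255


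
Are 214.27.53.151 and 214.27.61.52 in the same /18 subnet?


Mask: 255.255.192.0
214.27.53.151 AND mask = 214.27.0.0
214.27.61.52 AND mask = 214.27.0.0
Yes, same subnet (214.27.0.0)


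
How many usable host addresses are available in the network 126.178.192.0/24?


Host bits = 32 - 24 = 8
Total addresses = 2^8 = 256
Usable = total - 2 (network and broadcast)
Usable hosts: 254


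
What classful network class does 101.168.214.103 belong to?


First octet: 101
Binary: 01100101
0xxxxxxx -> Class A (1-126)
Class A, default mask 255.0.0.0 (/8)


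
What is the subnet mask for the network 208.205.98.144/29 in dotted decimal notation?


/29 means 29 network bits, 3 host bits
Binary: 11111111111111111111111111111000
Mask: 255.255.255.248


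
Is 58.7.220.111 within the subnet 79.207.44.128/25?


Subnet network: 79.207.44.128
Test IP AND mask: 58.7.220.0
No, 58.7.220.111 is not in 79.207.44.128/25


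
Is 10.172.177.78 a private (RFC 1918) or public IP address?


RFC 1918 private ranges:
  10.0.0.0/8 (10.0.0.0 - 10.255.255.255)
  172.16.0.0/12 (172.16.0.0 - 172.31.255.255)
  192.168.0.0/16 (192.168.0.0 - 192.168.255.255)
Private (in 10.0.0.0/8)


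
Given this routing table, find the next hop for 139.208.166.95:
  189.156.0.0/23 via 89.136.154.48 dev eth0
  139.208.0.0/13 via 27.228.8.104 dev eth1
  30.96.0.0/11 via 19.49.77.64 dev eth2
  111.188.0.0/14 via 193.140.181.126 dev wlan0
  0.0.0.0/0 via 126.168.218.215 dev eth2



Longest prefix match for 139.208.166.95:
  /23 189.156.0.0: no
  /13 139.208.0.0: MATCH
  /11 30.96.0.0: no
  /14 111.188.0.0: no
  /0 0.0.0.0: MATCH
Selected: next-hop 27.228.8.104 via eth1 (matched /13)


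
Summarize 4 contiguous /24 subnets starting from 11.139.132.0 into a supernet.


Original prefix: /24
Number of subnets: 4 = 2^2
New prefix = 24 - 2 = 22
Supernet: 11.139.132.0/22


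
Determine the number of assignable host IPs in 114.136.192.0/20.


Host bits = 32 - 20 = 12
Total addresses = 2^12 = 4096
Usable = total - 2 (network and broadcast)
Usable hosts: 4094


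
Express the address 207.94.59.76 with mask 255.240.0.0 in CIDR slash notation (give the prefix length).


Binary: 11111111.11110000.00000000.00000000
Count leading 1s
Prefix: /12


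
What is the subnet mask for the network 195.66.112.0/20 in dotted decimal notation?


/20 means 20 network bits, 12 host bits
Binary: 11111111111111111111000000000000
Mask: 255.255.240.0


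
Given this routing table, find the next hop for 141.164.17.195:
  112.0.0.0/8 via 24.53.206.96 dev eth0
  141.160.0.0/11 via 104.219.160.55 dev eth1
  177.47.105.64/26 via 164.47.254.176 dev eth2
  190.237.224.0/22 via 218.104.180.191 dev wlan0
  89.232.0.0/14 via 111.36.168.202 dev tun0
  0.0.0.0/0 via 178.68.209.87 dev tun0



Longest prefix match for 141.164.17.195:
  /8 112.0.0.0: no
  /11 141.160.0.0: MATCH
  /26 177.47.105.64: no
  /22 190.237.224.0: no
  /14 89.232.0.0: no
  /0 0.0.0.0: MATCH
Selected: next-hop 104.219.160.55 via eth1 (matched /11)


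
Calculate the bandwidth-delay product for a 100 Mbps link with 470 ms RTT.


BDP = bandwidth * RTT
= 100 Mbps * 470 ms
= 100 * 1e6 * 470 / 1000 bits
= 47000000 bits
= 5875000 bytes
= 5737.3047 KB
BDP = 47000000 bits (5875000 bytes)


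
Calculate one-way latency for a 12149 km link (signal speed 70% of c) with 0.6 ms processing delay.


Speed = 0.7 * 3e5 km/s = 210000 km/s
Propagation delay = 12149 / 210000 = 0.0579 s = 57.8524 ms
Processing delay = 0.6 ms
Total one-way latency = 58.4524 ms


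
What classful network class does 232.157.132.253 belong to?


First octet: 232
Binary: 11101000
1110xxxx -> Class D (224-239)
Class D (multicast), default mask N/A


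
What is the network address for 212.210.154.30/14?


IP:   11010100.11010010.10011010.00011110
Mask: 11111111.11111100.00000000.00000000
AND operation:
Net:  11010100.11010000.00000000.00000000
Network: 212.208.0.0/14


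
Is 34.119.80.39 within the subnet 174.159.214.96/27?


Subnet network: 174.159.214.96
Test IP AND mask: 34.119.80.32
No, 34.119.80.39 is not in 174.159.214.96/27


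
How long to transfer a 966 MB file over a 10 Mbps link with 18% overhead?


Effective throughput = 10 * (1 - 18/100) = 8.2 Mbps
File size in Mb = 966 * 8 = 7728 Mb
Time = 7728 / 8.2
Time = 942.439 seconds


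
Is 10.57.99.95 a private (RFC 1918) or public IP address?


RFC 1918 private ranges:
  10.0.0.0/8 (10.0.0.0 - 10.255.255.255)
  172.16.0.0/12 (172.16.0.0 - 172.31.255.255)
  192.168.0.0/16 (192.168.0.0 - 192.168.255.255)
Private (in 10.0.0.0/8)


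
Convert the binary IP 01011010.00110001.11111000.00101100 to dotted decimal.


01011010 = 90
00110001 = 49
11111000 = 248
00101100 = 44
IP: 90.49.248.44


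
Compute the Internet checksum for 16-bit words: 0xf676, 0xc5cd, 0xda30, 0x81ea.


Sum all words (with carry folding):
+ 0xf676 = 0xf676
+ 0xc5cd = 0xbc44
+ 0xda30 = 0x9675
+ 0x81ea = 0x1860
One's complement: ~0x1860
Checksum = 0xe79f


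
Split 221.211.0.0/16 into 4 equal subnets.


New prefix = 16 + 2 = 18
Each subnet has 16384 addresses
  221.211.0.0/18
  221.211.64.0/18
  221.211.128.0/18
  221.211.192.0/18
Subnets: 221.211.0.0/18, 221.211.64.0/18, 221.211.128.0/18, 221.211.192.0/18


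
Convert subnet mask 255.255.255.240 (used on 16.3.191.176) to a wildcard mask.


Subnet mask: 255.255.255.240
Wildcard = 255.255.255.255 - subnet mask
255 - 255 = 0
255 - 255 = 0
255 - 255 = 0
255 - 240 = 15
Wildcard: 0.0.0.15


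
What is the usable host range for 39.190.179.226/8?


Network: 39.0.0.0
Broadcast: 39.255.255.255
First usable = network + 1
Last usable = broadcast - 1
Range: 39.0.0.1 to 39.255.255.254


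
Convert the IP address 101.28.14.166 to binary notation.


101 = 01100101
28 = 00011100
14 = 00001110
166 = 10100110
Binary: 01100101.00011100.00001110.10100110


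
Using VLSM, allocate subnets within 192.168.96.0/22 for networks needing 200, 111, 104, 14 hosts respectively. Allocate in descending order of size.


200 hosts -> /24 (254 usable): 192.168.96.0/24
111 hosts -> /25 (126 usable): 192.168.97.0/25
104 hosts -> /25 (126 usable): 192.168.97.128/25
14 hosts -> /28 (14 usable): 192.168.98.0/28
Allocation: 192.168.96.0/24 (200 hosts, 254 usable); 192.168.97.0/25 (111 hosts, 126 usable); 192.168.97.128/25 (104 hosts, 126 usable); 192.168.98.0/28 (14 hosts, 14 usable)


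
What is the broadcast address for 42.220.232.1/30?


Network: 42.220.232.0/30
Host bits = 2
Set all host bits to 1:
Broadcast: 42.220.232.3


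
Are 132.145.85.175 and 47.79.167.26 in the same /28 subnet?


Mask: 255.255.255.240
132.145.85.175 AND mask = 132.145.85.160
47.79.167.26 AND mask = 47.79.167.16
No, different subnets (132.145.85.160 vs 47.79.167.16)


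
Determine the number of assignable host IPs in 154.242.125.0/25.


Host bits = 32 - 25 = 7
Total addresses = 2^7 = 128
Usable = total - 2 (network and broadcast)
Usable hosts: 126


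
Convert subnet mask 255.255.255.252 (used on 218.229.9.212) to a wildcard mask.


Subnet mask: 255.255.255.252
Wildcard = 255.255.255.255 - subnet mask
255 - 255 = 0
255 - 255 = 0
255 - 255 = 0
255 - 252 = 3
Wildcard: 0.0.0.3


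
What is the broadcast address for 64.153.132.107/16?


Network: 64.153.0.0/16
Host bits = 16
Set all host bits to 1:
Broadcast: 64.153.255.255


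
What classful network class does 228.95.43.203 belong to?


First octet: 228
Binary: 11100100
1110xxxx -> Class D (224-239)
Class D (multicast), default mask N/A


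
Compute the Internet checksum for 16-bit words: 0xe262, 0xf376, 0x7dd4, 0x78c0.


Sum all words (with carry folding):
+ 0xe262 = 0xe262
+ 0xf376 = 0xd5d9
+ 0x7dd4 = 0x53ae
+ 0x78c0 = 0xcc6e
One's complement: ~0xcc6e
Checksum = 0x3391


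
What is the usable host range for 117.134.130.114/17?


Network: 117.134.128.0
Broadcast: 117.134.255.255
First usable = network + 1
Last usable = broadcast - 1
Range: 117.134.128.1 to 117.134.255.254


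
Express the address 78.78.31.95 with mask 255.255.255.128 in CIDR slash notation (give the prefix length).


Binary: 11111111.11111111.11111111.10000000
Count leading 1s
Prefix: /25


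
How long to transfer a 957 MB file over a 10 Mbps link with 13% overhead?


Effective throughput = 10 * (1 - 13/100) = 8.7 Mbps
File size in Mb = 957 * 8 = 7656 Mb
Time = 7656 / 8.7
Time = 880.0 seconds


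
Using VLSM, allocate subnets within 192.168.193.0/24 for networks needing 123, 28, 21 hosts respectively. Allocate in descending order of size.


123 hosts -> /25 (126 usable): 192.168.193.0/25
28 hosts -> /27 (30 usable): 192.168.193.128/27
21 hosts -> /27 (30 usable): 192.168.193.160/27
Allocation: 192.168.193.0/25 (123 hosts, 126 usable); 192.168.193.128/27 (28 hosts, 30 usable); 192.168.193.160/27 (21 hosts, 30 usable)


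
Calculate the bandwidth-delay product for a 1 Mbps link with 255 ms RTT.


BDP = bandwidth * RTT
= 1 Mbps * 255 ms
= 1 * 1e6 * 255 / 1000 bits
= 255000 bits
= 31875 bytes
= 31.1279 KB
BDP = 255000 bits (31875 bytes)


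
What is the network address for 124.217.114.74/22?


IP:   01111100.11011001.01110010.01001010
Mask: 11111111.11111111.11111100.00000000
AND operation:
Net:  01111100.11011001.01110000.00000000
Network: 124.217.112.0/22


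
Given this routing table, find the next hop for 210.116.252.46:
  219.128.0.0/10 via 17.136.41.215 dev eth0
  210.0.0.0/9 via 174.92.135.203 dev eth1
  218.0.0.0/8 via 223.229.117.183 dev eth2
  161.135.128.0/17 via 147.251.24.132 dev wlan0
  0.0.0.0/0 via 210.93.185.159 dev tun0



Longest prefix match for 210.116.252.46:
  /10 219.128.0.0: no
  /9 210.0.0.0: MATCH
  /8 218.0.0.0: no
  /17 161.135.128.0: no
  /0 0.0.0.0: MATCH
Selected: next-hop 174.92.135.203 via eth1 (matched /9)


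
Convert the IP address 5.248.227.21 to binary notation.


5 = 00000101
248 = 11111000
227 = 11100011
21 = 00010101
Binary: 00000101.11111000.11100011.00010101


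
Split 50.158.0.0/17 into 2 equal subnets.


New prefix = 17 + 1 = 18
Each subnet has 16384 addresses
  50.158.0.0/18
  50.158.64.0/18
Subnets: 50.158.0.0/18, 50.158.64.0/18


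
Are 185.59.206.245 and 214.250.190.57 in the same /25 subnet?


Mask: 255.255.255.128
185.59.206.245 AND mask = 185.59.206.128
214.250.190.57 AND mask = 214.250.190.0
No, different subnets (185.59.206.128 vs 214.250.190.0)


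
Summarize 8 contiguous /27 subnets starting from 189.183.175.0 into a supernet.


Original prefix: /27
Number of subnets: 8 = 2^3
New prefix = 27 - 3 = 24
Supernet: 189.183.175.0/24


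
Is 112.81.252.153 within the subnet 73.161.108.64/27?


Subnet network: 73.161.108.64
Test IP AND mask: 112.81.252.128
No, 112.81.252.153 is not in 73.161.108.64/27


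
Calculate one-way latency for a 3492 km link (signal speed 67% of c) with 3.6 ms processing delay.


Speed = 0.67 * 3e5 km/s = 201000 km/s
Propagation delay = 3492 / 201000 = 0.0174 s = 17.3731 ms
Processing delay = 3.6 ms
Total one-way latency = 20.9731 ms


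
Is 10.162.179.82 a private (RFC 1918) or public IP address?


RFC 1918 private ranges:
  10.0.0.0/8 (10.0.0.0 - 10.255.255.255)
  172.16.0.0/12 (172.16.0.0 - 172.31.255.255)
  192.168.0.0/16 (192.168.0.0 - 192.168.255.255)
Private (in 10.0.0.0/8)


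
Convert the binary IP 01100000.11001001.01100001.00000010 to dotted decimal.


01100000 = 96
11001001 = 201
01100001 = 97
00000010 = 2
IP: 96.201.97.2


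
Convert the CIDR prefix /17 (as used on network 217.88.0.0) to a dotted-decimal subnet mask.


/17 means 17 network bits, 15 host bits
Binary: 11111111111111111000000000000000
Mask: 255.255.128.0


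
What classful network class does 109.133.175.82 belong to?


First octet: 109
Binary: 01101101
0xxxxxxx -> Class A (1-126)
Class A, default mask 255.0.0.0 (/8)


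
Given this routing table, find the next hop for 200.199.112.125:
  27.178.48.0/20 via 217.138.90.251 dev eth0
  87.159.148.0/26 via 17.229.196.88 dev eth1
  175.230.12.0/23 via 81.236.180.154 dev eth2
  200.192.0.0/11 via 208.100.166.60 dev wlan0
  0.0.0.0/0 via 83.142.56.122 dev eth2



Longest prefix match for 200.199.112.125:
  /20 27.178.48.0: no
  /26 87.159.148.0: no
  /23 175.230.12.0: no
  /11 200.192.0.0: MATCH
  /0 0.0.0.0: MATCH
Selected: next-hop 208.100.166.60 via wlan0 (matched /11)


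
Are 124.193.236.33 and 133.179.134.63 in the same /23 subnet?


Mask: 255.255.254.0
124.193.236.33 AND mask = 124.193.236.0
133.179.134.63 AND mask = 133.179.134.0
No, different subnets (124.193.236.0 vs 133.179.134.0)


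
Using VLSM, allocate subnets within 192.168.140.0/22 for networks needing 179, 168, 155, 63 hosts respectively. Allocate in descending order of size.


179 hosts -> /24 (254 usable): 192.168.140.0/24
168 hosts -> /24 (254 usable): 192.168.141.0/24
155 hosts -> /24 (254 usable): 192.168.142.0/24
63 hosts -> /25 (126 usable): 192.168.143.0/25
Allocation: 192.168.140.0/24 (179 hosts, 254 usable); 192.168.141.0/24 (168 hosts, 254 usable); 192.168.142.0/24 (155 hosts, 254 usable); 192.168.143.0/25 (63 hosts, 126 usable)


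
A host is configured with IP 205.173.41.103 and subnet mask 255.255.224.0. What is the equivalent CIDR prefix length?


Binary: 11111111.11111111.11100000.00000000
Count leading 1s
Prefix: /19


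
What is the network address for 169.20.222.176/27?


IP:   10101001.00010100.11011110.10110000
Mask: 11111111.11111111.11111111.11100000
AND operation:
Net:  10101001.00010100.11011110.10100000
Network: 169.20.222.160/27


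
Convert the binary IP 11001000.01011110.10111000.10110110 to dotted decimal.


11001000 = 200
01011110 = 94
10111000 = 184
10110110 = 182
IP: 200.94.184.182


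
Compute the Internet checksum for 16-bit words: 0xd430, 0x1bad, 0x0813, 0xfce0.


Sum all words (with carry folding):
+ 0xd430 = 0xd430
+ 0x1bad = 0xefdd
+ 0x0813 = 0xf7f0
+ 0xfce0 = 0xf4d1
One's complement: ~0xf4d1
Checksum = 0x0b2e


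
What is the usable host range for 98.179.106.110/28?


Network: 98.179.106.96
Broadcast: 98.179.106.111
First usable = network + 1
Last usable = broadcast - 1
Range: 98.179.106.97 to 98.179.106.110


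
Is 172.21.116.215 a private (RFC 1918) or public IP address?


RFC 1918 private ranges:
  10.0.0.0/8 (10.0.0.0 - 10.255.255.255)
  172.16.0.0/12 (172.16.0.0 - 172.31.255.255)
  192.168.0.0/16 (192.168.0.0 - 192.168.255.255)
Private (in 172.16.0.0/12)


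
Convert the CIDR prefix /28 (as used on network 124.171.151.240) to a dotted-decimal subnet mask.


/28 means 28 network bits, 4 host bits
Binary: 11111111111111111111111111110000
Mask: 255.255.255.240


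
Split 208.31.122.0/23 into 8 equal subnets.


New prefix = 23 + 3 = 26
Each subnet has 64 addresses
  208.31.122.0/26
  208.31.122.64/26
  208.31.122.128/26
  208.31.122.192/26
  208.31.123.0/26
  208.31.123.64/26
  208.31.123.128/26
  208.31.123.192/26
Subnets: 208.31.122.0/26, 208.31.122.64/26, 208.31.122.128/26, 208.31.122.192/26, 208.31.123.0/26, 208.31.123.64/26, 208.31.123.128/26, 208.31.123.192/26


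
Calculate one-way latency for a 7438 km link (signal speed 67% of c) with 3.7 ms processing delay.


Speed = 0.67 * 3e5 km/s = 201000 km/s
Propagation delay = 7438 / 201000 = 0.037 s = 37.005 ms
Processing delay = 3.7 ms
Total one-way latency = 40.705 ms


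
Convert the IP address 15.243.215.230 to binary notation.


15 = 00001111
243 = 11110011
215 = 11010111
230 = 11100110
Binary: 00001111.11110011.11010111.11100110


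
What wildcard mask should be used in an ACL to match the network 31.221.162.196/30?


Subnet mask: 255.255.255.252
Wildcard = 255.255.255.255 - subnet mask
255 - 255 = 0
255 - 255 = 0
255 - 255 = 0
255 - 252 = 3
Wildcard: 0.0.0.3


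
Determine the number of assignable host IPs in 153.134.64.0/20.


Host bits = 32 - 20 = 12
Total addresses = 2^12 = 4096
Usable = total - 2 (network and broadcast)
Usable hosts: 4094


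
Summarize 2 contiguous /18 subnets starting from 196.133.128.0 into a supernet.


Original prefix: /18
Number of subnets: 2 = 2^1
New prefix = 18 - 1 = 17
Supernet: 196.133.128.0/17


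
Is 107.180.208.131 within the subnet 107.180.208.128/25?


Subnet network: 107.180.208.128
Test IP AND mask: 107.180.208.128
Yes, 107.180.208.131 is in 107.180.208.128/25


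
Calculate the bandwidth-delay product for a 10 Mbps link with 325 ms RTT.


BDP = bandwidth * RTT
= 10 Mbps * 325 ms
= 10 * 1e6 * 325 / 1000 bits
= 3250000 bits
= 406250 bytes
= 396.7285 KB
BDP = 3250000 bits (406250 bytes)


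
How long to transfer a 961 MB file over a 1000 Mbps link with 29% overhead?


Effective throughput = 1000 * (1 - 29/100) = 710 Mbps
File size in Mb = 961 * 8 = 7688 Mb
Time = 7688 / 710
Time = 10.8282 seconds


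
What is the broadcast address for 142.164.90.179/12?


Network: 142.160.0.0/12
Host bits = 20
Set all host bits to 1:
Broadcast: 142.175.255.255


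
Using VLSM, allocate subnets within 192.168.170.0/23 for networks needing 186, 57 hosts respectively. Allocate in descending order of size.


186 hosts -> /24 (254 usable): 192.168.170.0/24
57 hosts -> /26 (62 usable): 192.168.171.0/26
Allocation: 192.168.170.0/24 (186 hosts, 254 usable); 192.168.171.0/26 (57 hosts, 62 usable)


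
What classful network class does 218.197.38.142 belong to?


First octet: 218
Binary: 11011010
110xxxxx -> Class C (192-223)
Class C, default mask 255.255.255.0 (/24)


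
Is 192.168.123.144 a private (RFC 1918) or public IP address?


RFC 1918 private ranges:
  10.0.0.0/8 (10.0.0.0 - 10.255.255.255)
  172.16.0.0/12 (172.16.0.0 - 172.31.255.255)
  192.168.0.0/16 (192.168.0.0 - 192.168.255.255)
Private (in 192.168.0.0/16)


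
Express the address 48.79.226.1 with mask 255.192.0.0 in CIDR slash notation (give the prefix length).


Binary: 11111111.11000000.00000000.00000000
Count leading 1s
Prefix: /10


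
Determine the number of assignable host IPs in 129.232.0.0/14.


Host bits = 32 - 14 = 18
Total addresses = 2^18 = 262144
Usable = total - 2 (network and broadcast)
Usable hosts: 262142


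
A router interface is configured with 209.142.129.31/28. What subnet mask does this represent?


/28 means 28 network bits, 4 host bits
Binary: 11111111111111111111111111110000
Mask: 255.255.255.240


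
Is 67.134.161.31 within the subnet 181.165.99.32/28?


Subnet network: 181.165.99.32
Test IP AND mask: 67.134.161.16
No, 67.134.161.31 is not in 181.165.99.32/28


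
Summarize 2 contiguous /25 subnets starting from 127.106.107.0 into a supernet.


Original prefix: /25
Number of subnets: 2 = 2^1
New prefix = 25 - 1 = 24
Supernet: 127.106.107.0/24


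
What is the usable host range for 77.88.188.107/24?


Network: 77.88.188.0
Broadcast: 77.88.188.255
First usable = network + 1
Last usable = broadcast - 1
Range: 77.88.188.1 to 77.88.188.254


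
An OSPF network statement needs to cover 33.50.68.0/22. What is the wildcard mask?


Subnet mask: 255.255.252.0
Wildcard = 255.255.255.255 - subnet mask
255 - 255 = 0
255 - 255 = 0
255 - 252 = 3
255 - 0 = 255
Wildcard: 0.0.3.255


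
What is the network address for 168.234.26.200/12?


IP:   10101000.11101010.00011010.11001000
Mask: 11111111.11110000.00000000.00000000
AND operation:
Net:  10101000.11100000.00000000.00000000
Network: 168.224.0.0/12


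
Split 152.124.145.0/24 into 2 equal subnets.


New prefix = 24 + 1 = 25
Each subnet has 128 addresses
  152.124.145.0/25
  152.124.145.128/25
Subnets: 152.124.145.0/25, 152.124.145.128/25


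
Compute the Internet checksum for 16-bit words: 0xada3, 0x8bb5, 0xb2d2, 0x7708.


Sum all words (with carry folding):
+ 0xada3 = 0xada3
+ 0x8bb5 = 0x3959
+ 0xb2d2 = 0xec2b
+ 0x7708 = 0x6334
One's complement: ~0x6334
Checksum = 0x9ccb


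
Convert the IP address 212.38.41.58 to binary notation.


212 = 11010100
38 = 00100110
41 = 00101001
58 = 00111010
Binary: 11010100.00100110.00101001.00111010


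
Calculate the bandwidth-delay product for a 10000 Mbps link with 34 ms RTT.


BDP = bandwidth * RTT
= 10000 Mbps * 34 ms
= 10000 * 1e6 * 34 / 1000 bits
= 340000000 bits
= 42500000 bytes
= 41503.9062 KB
BDP = 340000000 bits (42500000 bytes)


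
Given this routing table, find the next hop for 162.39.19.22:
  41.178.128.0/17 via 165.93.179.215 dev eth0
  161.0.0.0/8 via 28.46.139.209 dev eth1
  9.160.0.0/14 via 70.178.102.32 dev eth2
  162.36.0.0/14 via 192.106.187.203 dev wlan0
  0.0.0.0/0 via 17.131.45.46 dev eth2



Longest prefix match for 162.39.19.22:
  /17 41.178.128.0: no
  /8 161.0.0.0: no
  /14 9.160.0.0: no
  /14 162.36.0.0: MATCH
  /0 0.0.0.0: MATCH
Selected: next-hop 192.106.187.203 via wlan0 (matched /14)


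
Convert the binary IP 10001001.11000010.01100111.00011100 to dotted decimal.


10001001 = 137
11000010 = 194
01100111 = 103
00011100 = 28
IP: 137.194.103.28


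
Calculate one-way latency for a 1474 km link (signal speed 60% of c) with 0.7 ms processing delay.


Speed = 0.6 * 3e5 km/s = 180000 km/s
Propagation delay = 1474 / 180000 = 0.0082 s = 8.1889 ms
Processing delay = 0.7 ms
Total one-way latency = 8.8889 ms


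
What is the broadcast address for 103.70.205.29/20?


Network: 103.70.192.0/20
Host bits = 12
Set all host bits to 1:
Broadcast: 103.70.207.255


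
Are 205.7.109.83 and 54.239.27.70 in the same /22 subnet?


Mask: 255.255.252.0
205.7.109.83 AND mask = 205.7.108.0
54.239.27.70 AND mask = 54.239.24.0
No, different subnets (205.7.108.0 vs 54.239.24.0)


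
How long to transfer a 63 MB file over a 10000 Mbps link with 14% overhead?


Effective throughput = 10000 * (1 - 14/100) = 8600 Mbps
File size in Mb = 63 * 8 = 504 Mb
Time = 504 / 8600
Time = 0.0586 seconds


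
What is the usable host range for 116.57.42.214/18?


Network: 116.57.0.0
Broadcast: 116.57.63.255
First usable = network + 1
Last usable = broadcast - 1
Range: 116.57.0.1 to 116.57.63.254


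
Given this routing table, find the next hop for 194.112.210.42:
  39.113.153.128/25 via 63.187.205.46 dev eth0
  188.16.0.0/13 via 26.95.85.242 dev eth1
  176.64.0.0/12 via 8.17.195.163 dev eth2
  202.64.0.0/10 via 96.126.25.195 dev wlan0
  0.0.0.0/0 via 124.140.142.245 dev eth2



Longest prefix match for 194.112.210.42:
  /25 39.113.153.128: no
  /13 188.16.0.0: no
  /12 176.64.0.0: no
  /10 202.64.0.0: no
  /0 0.0.0.0: MATCH
Selected: next-hop 124.140.142.245 via eth2 (matched /0)
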